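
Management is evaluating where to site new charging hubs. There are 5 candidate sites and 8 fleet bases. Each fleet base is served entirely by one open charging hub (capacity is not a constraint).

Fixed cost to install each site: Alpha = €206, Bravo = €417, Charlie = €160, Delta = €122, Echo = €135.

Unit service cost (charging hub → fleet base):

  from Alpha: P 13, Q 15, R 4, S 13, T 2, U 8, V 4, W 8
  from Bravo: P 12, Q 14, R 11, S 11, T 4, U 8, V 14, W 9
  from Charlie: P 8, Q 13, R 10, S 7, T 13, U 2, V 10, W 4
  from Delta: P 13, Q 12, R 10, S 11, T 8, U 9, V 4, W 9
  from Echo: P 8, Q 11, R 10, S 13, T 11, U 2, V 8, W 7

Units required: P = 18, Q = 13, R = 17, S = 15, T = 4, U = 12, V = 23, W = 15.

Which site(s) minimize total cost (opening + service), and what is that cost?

For any fixed open set, each fleet base goes to its cheapest open site; total = fixed + service.
{Alpha, Charlie}: P→Charlie 8·18=144, Q→Charlie 13·13=169, R→Alpha 4·17=68, S→Charlie 7·15=105, T→Alpha 2·4=8, U→Charlie 2·12=24, V→Alpha 4·23=92, W→Charlie 4·15=60. Service 670; fixed 366; total 1036.
{Charlie, Delta}: service 783 + fixed 282 = 1065
{Charlie}: service 954 + fixed 160 = 1114
{Alpha, Bravo, Charlie, Delta, Echo}: P→Charlie 8·18=144, Q→Echo 11·13=143, R→Alpha 4·17=68, S→Charlie 7·15=105, T→Alpha 2·4=8, U→Charlie 2·12=24, V→Alpha 4·23=92, W→Charlie 4·15=60. Service 644; fixed 1040; total 1684.
No other subset beats 1036.

Open Alpha and Charlie; minimum total cost 1036.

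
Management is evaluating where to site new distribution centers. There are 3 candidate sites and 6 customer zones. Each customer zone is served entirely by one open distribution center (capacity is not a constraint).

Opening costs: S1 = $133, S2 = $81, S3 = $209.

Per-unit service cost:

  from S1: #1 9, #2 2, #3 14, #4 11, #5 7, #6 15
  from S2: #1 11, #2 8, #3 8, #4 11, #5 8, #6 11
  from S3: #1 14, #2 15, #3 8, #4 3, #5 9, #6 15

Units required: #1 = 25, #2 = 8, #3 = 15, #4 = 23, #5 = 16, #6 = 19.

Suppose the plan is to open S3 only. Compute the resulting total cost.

Total cost: 1297

Each customer zone is assigned to its cheapest site among the open ones.
{S3}: #1→S3 14·25=350, #2→S3 15·8=120, #3→S3 8·15=120, #4→S3 3·23=69, #5→S3 9·16=144, #6→S3 15·19=285. Service 1088; fixed 209; total 1297.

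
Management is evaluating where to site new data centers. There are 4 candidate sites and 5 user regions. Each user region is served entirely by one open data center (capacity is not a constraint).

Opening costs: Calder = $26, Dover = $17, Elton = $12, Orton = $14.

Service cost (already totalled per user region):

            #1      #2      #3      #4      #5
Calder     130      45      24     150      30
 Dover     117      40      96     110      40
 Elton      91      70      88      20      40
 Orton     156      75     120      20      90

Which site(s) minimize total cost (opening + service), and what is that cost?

For any fixed open set, each user region goes to its cheapest open site; total = fixed + service.
{Calder, Elton}: #1→Elton 91, #2→Calder 45, #3→Calder 24, #4→Elton 20, #5→Calder 30. Service 210; fixed 38; total 248.
{Calder, Dover, Elton}: #1→Elton 91, #2→Dover 40, #3→Calder 24, #4→Elton 20, #5→Calder 30. Service 205; fixed 55; total 260.
{Calder, Elton, Orton}: service 210 + fixed 52 = 262
{Calder, Dover, Elton, Orton}: service 205 + fixed 69 = 274
No other subset beats 248.

Open Calder and Elton; minimum total cost 248.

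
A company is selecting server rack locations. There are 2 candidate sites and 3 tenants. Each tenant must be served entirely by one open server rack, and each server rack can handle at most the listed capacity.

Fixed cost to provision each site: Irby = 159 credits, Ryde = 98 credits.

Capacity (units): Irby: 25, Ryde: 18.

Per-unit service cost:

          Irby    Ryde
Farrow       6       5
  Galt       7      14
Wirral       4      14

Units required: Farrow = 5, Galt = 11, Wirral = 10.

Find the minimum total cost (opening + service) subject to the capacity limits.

Open {Irby, Ryde}: Farrow→Ryde 5·5=25, Galt→Irby 7·11=77, Wirral→Irby 4·10=40.
Loads: Irby carries 21/25, Ryde carries 5/18. Service 142; fixed 257; total 399.
Next best feasible plan costs 476.

Minimum total cost: 399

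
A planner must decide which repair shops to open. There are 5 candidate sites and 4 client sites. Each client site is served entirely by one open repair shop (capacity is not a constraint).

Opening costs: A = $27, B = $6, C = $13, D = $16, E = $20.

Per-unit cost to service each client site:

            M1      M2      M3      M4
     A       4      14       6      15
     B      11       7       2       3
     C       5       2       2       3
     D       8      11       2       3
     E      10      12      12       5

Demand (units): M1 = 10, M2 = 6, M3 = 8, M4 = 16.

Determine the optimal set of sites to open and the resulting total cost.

Open C only; minimum total cost 139.

For any fixed open set, each client site goes to its cheapest open site; total = fixed + service.
{C}: M1→C 5·10=50, M2→C 2·6=12, M3→C 2·8=16, M4→C 3·16=48. Service 126; fixed 13; total 139.
{B, C}: M1→C 5·10=50, M2→C 2·6=12, M3→B 2·8=16, M4→B 3·16=48. Service 126; fixed 19; total 145.
{C, D}: M1→C 5·10=50, M2→C 2·6=12, M3→C 2·8=16, M4→C 3·16=48. Service 126; fixed 29; total 155.
{A, B, C, D, E}: service 116 + fixed 82 = 198
No other subset beats 139.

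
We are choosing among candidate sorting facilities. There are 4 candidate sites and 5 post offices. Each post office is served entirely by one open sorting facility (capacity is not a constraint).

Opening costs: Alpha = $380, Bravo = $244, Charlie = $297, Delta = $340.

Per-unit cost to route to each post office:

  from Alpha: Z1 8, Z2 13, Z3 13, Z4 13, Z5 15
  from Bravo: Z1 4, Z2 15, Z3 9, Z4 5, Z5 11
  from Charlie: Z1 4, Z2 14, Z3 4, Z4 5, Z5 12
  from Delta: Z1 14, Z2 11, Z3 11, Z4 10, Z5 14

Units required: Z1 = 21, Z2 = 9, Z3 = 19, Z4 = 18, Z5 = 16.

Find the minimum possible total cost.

Minimum total cost: 865

For any fixed open set, each post office goes to its cheapest open site; total = fixed + service.
{Charlie}: Z1→Charlie 4·21=84, Z2→Charlie 14·9=126, Z3→Charlie 4·19=76, Z4→Charlie 5·18=90, Z5→Charlie 12·16=192. Service 568; fixed 297; total 865.
{Bravo}: service 656 + fixed 244 = 900
{Bravo, Charlie}: Z1→Bravo 4·21=84, Z2→Charlie 14·9=126, Z3→Charlie 4·19=76, Z4→Bravo 5·18=90, Z5→Bravo 11·16=176. Service 552; fixed 541; total 1093.
{Alpha, Bravo, Charlie, Delta}: service 525 + fixed 1261 = 1786
No other subset beats 865.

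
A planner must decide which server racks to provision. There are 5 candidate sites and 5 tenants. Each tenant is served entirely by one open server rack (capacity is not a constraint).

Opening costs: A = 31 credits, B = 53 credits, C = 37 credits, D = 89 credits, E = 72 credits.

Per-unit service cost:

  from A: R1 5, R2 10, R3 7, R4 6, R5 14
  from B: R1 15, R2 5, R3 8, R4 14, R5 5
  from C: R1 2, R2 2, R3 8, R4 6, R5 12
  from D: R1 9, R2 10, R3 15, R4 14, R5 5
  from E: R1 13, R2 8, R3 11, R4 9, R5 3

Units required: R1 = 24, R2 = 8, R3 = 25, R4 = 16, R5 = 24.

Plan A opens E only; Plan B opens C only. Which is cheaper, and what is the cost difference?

Plan B is cheaper by 254.

Plan A: {E}: R1→E 13·24=312, R2→E 8·8=64, R3→E 11·25=275, R4→E 9·16=144, R5→E 3·24=72. Service 867; fixed 72; total 939.
Plan B: {C}: R1→C 2·24=48, R2→C 2·8=16, R3→C 8·25=200, R4→C 6·16=96, R5→C 12·24=288. Service 648; fixed 37; total 685.
Difference: |939 − 685| = 254.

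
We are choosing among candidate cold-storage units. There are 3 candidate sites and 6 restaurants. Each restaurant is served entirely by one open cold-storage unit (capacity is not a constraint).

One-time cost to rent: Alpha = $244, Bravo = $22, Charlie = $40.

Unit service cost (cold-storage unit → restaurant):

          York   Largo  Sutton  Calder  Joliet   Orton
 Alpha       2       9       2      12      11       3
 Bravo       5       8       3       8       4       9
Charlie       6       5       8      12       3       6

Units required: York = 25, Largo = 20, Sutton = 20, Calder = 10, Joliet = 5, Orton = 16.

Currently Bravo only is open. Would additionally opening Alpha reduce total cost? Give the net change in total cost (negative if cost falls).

No — net change +53 (cost rises by 53).

Current service cost with {Bravo}: 589.
Adding Alpha: each restaurant re-picks its cheapest; new service cost 398, saving 191.
Extra fixed cost: 244. Net change = 244 − 191 = 53.
(Totals: 611 → 664.)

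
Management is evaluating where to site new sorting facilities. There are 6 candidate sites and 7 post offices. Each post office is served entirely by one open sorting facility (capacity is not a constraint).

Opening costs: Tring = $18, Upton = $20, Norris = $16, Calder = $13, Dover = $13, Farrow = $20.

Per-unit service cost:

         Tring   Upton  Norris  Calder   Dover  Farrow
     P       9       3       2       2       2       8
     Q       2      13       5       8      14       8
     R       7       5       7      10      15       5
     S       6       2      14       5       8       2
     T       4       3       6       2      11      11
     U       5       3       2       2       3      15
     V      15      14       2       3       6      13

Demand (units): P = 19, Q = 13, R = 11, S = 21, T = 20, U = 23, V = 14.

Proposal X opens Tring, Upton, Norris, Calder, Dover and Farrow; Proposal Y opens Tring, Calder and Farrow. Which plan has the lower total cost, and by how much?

Proposal X: {Tring, Upton, Norris, Calder, Dover, Farrow}: P→Norris 2·19=38, Q→Tring 2·13=26, R→Upton 5·11=55, S→Upton 2·21=42, T→Calder 2·20=40, U→Norris 2·23=46, V→Norris 2·14=28. Service 275; fixed 100; total 375.
Proposal Y: {Tring, Calder, Farrow}: P→Calder 2·19=38, Q→Tring 2·13=26, R→Farrow 5·11=55, S→Farrow 2·21=42, T→Calder 2·20=40, U→Calder 2·23=46, V→Calder 3·14=42. Service 289; fixed 51; total 340.
Difference: |375 − 340| = 35.

Proposal Y is cheaper by 35.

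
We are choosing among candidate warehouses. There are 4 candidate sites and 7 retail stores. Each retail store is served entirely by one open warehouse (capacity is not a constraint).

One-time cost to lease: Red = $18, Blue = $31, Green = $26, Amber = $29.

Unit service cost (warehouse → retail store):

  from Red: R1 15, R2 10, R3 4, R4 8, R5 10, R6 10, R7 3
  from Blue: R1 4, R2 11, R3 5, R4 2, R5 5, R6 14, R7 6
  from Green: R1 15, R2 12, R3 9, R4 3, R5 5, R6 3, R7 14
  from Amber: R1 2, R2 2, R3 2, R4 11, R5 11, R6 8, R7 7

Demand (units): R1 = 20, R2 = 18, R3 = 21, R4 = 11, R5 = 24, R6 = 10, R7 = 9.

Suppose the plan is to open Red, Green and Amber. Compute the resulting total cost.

Total cost: 401

Each retail store is assigned to its cheapest site among the open ones.
{Red, Green, Amber}: R1→Amber 2·20=40, R2→Amber 2·18=36, R3→Amber 2·21=42, R4→Green 3·11=33, R5→Green 5·24=120, R6→Green 3·10=30, R7→Red 3·9=27. Service 328; fixed 73; total 401.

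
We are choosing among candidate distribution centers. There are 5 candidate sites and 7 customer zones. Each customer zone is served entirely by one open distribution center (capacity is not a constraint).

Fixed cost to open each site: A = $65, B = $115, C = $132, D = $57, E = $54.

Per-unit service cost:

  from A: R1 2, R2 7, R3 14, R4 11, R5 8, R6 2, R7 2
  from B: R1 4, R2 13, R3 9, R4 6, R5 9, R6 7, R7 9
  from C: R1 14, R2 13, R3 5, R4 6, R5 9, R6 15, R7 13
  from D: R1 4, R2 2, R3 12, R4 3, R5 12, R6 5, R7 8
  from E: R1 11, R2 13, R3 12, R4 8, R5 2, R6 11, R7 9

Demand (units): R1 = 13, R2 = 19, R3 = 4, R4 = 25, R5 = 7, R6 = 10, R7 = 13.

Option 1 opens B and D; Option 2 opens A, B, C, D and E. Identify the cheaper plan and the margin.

Option 1: {B, D}: R1→B 4·13=52, R2→D 2·19=38, R3→B 9·4=36, R4→D 3·25=75, R5→B 9·7=63, R6→D 5·10=50, R7→D 8·13=104. Service 418; fixed 172; total 590.
Option 2: {A, B, C, D, E}: R1→A 2·13=26, R2→D 2·19=38, R3→C 5·4=20, R4→D 3·25=75, R5→E 2·7=14, R6→A 2·10=20, R7→A 2·13=26. Service 219; fixed 423; total 642.
Difference: |590 − 642| = 52.

Option 1 is cheaper by 52.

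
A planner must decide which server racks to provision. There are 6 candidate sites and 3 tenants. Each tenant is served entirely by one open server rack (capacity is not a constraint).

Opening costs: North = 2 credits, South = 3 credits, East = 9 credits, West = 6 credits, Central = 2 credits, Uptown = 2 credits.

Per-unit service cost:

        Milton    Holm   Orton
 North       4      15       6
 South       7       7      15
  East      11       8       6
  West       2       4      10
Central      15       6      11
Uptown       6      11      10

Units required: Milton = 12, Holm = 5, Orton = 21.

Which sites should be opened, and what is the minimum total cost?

For any fixed open set, each tenant goes to its cheapest open site; total = fixed + service.
{North, West}: Milton→West 2·12=24, Holm→West 4·5=20, Orton→North 6·21=126. Service 170; fixed 8; total 178.
{North, West, Central}: service 170 + fixed 10 = 180
{North, West, Uptown}: service 170 + fixed 10 = 180
{North, South, East, West, Central, Uptown}: Milton→West 2·12=24, Holm→West 4·5=20, Orton→North 6·21=126. Service 170; fixed 24; total 194.
No other subset beats 178.

Open North and West; minimum total cost 178.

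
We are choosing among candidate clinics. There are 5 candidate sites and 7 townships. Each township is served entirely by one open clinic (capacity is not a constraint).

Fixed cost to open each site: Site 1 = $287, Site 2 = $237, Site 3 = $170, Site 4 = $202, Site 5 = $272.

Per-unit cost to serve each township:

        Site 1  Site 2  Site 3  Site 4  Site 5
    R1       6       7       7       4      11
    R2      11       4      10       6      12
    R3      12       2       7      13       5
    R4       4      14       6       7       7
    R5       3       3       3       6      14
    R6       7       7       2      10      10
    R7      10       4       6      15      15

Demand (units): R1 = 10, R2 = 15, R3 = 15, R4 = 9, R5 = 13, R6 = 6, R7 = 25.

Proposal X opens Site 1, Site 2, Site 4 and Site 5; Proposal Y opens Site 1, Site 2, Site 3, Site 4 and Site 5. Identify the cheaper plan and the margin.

Proposal X: {Site 1, Site 2, Site 4, Site 5}: R1→Site 4 4·10=40, R2→Site 2 4·15=60, R3→Site 2 2·15=30, R4→Site 1 4·9=36, R5→Site 1 3·13=39, R6→Site 1 7·6=42, R7→Site 2 4·25=100. Service 347; fixed 998; total 1345.
Proposal Y: {Site 1, Site 2, Site 3, Site 4, Site 5}: R1→Site 4 4·10=40, R2→Site 2 4·15=60, R3→Site 2 2·15=30, R4→Site 1 4·9=36, R5→Site 1 3·13=39, R6→Site 3 2·6=12, R7→Site 2 4·25=100. Service 317; fixed 1168; total 1485.
Difference: |1345 − 1485| = 140.

Proposal X is cheaper by 140.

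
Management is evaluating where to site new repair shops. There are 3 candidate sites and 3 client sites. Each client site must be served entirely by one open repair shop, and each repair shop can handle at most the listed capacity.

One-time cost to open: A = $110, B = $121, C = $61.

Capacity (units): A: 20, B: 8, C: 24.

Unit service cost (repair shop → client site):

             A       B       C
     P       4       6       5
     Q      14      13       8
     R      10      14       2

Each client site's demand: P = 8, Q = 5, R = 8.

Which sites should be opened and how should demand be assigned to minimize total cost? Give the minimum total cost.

Open {C}: P→C 5·8=40, Q→C 8·5=40, R→C 2·8=16.
Loads: C carries 21/24. Service 96; fixed 61; total 157.
Next best feasible plan costs 259.

Minimum total cost: 157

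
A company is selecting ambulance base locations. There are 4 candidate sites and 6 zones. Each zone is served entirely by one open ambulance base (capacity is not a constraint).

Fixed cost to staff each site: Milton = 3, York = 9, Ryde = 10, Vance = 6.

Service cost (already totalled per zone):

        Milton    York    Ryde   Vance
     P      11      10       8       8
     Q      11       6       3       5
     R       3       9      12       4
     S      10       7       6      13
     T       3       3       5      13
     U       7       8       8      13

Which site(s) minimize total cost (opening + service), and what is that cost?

For any fixed open set, each zone goes to its cheapest open site; total = fixed + service.
{Milton, Ryde}: P→Ryde 8, Q→Ryde 3, R→Milton 3, S→Ryde 6, T→Milton 3, U→Milton 7. Service 30; fixed 13; total 43.
{Milton, Vance}: P→Vance 8, Q→Vance 5, R→Milton 3, S→Milton 10, T→Milton 3, U→Milton 7. Service 36; fixed 9; total 45.
{Milton}: service 45 + fixed 3 = 48
{Milton, York, Ryde, Vance}: service 30 + fixed 28 = 58
No other subset beats 43.

Open Milton and Ryde; minimum total cost 43.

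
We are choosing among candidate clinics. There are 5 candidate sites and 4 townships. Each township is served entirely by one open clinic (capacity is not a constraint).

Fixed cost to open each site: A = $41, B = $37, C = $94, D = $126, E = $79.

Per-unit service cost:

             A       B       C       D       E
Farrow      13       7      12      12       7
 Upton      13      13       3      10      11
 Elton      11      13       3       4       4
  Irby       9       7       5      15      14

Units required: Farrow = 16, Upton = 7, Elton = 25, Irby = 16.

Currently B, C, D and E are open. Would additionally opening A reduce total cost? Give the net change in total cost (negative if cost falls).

Current service cost with {B, C, D, E}: 288.
Adding A: each township re-picks its cheapest; new service cost 288, saving 0.
Extra fixed cost: 41. Net change = 41 − 0 = 41.
(Totals: 624 → 665.)

No — net change +41 (cost rises by 41).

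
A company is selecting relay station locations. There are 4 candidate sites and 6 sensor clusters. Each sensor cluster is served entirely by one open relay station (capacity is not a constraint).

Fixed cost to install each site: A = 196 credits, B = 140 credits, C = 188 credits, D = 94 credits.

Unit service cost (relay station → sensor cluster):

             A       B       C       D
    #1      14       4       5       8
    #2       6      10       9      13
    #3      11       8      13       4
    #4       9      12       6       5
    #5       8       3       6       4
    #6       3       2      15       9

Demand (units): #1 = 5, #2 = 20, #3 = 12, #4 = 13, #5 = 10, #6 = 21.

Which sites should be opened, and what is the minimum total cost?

Open B and D; minimum total cost 639.

For any fixed open set, each sensor cluster goes to its cheapest open site; total = fixed + service.
{B, D}: #1→B 4·5=20, #2→B 10·20=200, #3→D 4·12=48, #4→D 5·13=65, #5→B 3·10=30, #6→B 2·21=42. Service 405; fixed 234; total 639.
{A, D}: service 376 + fixed 290 = 666
{B}: #1→B 4·5=20, #2→B 10·20=200, #3→B 8·12=96, #4→B 12·13=156, #5→B 3·10=30, #6→B 2·21=42. Service 544; fixed 140; total 684.
{A, B, C, D}: service 325 + fixed 618 = 943
No other subset beats 639.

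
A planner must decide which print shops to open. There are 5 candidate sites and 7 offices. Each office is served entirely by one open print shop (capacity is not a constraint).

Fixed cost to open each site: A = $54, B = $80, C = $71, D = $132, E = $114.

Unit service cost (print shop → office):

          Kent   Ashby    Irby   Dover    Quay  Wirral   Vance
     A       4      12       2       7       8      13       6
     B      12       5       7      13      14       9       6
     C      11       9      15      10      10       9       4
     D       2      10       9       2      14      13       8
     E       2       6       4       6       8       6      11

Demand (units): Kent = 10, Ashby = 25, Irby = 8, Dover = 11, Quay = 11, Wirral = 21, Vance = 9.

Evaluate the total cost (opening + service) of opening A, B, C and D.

Each office is assigned to its cheapest site among the open ones.
{A, B, C, D}: Kent→D 2·10=20, Ashby→B 5·25=125, Irby→A 2·8=16, Dover→D 2·11=22, Quay→A 8·11=88, Wirral→B 9·21=189, Vance→C 4·9=36. Service 496; fixed 337; total 833.

Total cost: 833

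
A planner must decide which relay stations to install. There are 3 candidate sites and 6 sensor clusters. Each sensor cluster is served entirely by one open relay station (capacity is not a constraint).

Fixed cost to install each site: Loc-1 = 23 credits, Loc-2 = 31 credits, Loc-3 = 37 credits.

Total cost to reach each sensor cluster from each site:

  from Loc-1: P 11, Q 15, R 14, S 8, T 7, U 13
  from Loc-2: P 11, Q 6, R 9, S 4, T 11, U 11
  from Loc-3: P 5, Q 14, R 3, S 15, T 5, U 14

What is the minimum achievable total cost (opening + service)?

For any fixed open set, each sensor cluster goes to its cheapest open site; total = fixed + service.
{Loc-2}: P→Loc-2 11, Q→Loc-2 6, R→Loc-2 9, S→Loc-2 4, T→Loc-2 11, U→Loc-2 11. Service 52; fixed 31; total 83.
{Loc-1}: P→Loc-1 11, Q→Loc-1 15, R→Loc-1 14, S→Loc-1 8, T→Loc-1 7, U→Loc-1 13. Service 68; fixed 23; total 91.
{Loc-3}: service 56 + fixed 37 = 93
{Loc-1, Loc-2, Loc-3}: service 34 + fixed 91 = 125
(All 7 nonempty subsets were checked; Loc-2 only is lowest.)

Minimum total cost: 83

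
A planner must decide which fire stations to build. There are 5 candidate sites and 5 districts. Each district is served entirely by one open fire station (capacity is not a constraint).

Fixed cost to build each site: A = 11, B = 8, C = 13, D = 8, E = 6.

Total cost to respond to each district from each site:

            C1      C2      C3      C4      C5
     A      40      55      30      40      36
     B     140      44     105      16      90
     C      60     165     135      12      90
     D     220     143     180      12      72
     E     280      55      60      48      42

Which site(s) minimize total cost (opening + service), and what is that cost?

Open A and B; minimum total cost 185.

For any fixed open set, each district goes to its cheapest open site; total = fixed + service.
{A, B}: C1→A 40, C2→B 44, C3→A 30, C4→B 16, C5→A 36. Service 166; fixed 19; total 185.
{A, B, D}: C1→A 40, C2→B 44, C3→A 30, C4→D 12, C5→A 36. Service 162; fixed 27; total 189.
{A, B, E}: service 166 + fixed 25 = 191
{A, B, C, D, E}: service 162 + fixed 46 = 208
No other subset beats 185.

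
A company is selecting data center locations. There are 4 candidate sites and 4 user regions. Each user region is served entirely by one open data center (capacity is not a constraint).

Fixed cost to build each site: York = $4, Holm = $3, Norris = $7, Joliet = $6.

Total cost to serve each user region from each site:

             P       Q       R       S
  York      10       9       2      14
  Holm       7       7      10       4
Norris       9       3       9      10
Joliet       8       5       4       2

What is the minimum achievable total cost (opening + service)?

For any fixed open set, each user region goes to its cheapest open site; total = fixed + service.
{Joliet}: P→Joliet 8, Q→Joliet 5, R→Joliet 4, S→Joliet 2. Service 19; fixed 6; total 25.
{York, Holm}: P→Holm 7, Q→Holm 7, R→York 2, S→Holm 4. Service 20; fixed 7; total 27.
{York, Joliet}: service 17 + fixed 10 = 27
{York, Holm, Norris, Joliet}: service 14 + fixed 20 = 34
(All 15 nonempty subsets were checked; Joliet only is lowest.)

Minimum total cost: 25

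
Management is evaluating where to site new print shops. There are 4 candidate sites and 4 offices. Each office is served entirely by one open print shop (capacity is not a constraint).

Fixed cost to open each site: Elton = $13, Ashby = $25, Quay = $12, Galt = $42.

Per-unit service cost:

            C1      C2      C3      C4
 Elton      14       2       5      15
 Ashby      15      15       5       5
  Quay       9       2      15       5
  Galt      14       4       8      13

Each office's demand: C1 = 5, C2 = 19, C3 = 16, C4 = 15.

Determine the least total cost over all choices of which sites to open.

Minimum total cost: 263

For any fixed open set, each office goes to its cheapest open site; total = fixed + service.
{Elton, Quay}: C1→Quay 9·5=45, C2→Elton 2·19=38, C3→Elton 5·16=80, C4→Quay 5·15=75. Service 238; fixed 25; total 263.
{Ashby, Quay}: C1→Quay 9·5=45, C2→Quay 2·19=38, C3→Ashby 5·16=80, C4→Ashby 5·15=75. Service 238; fixed 37; total 275.
{Elton, Ashby, Quay}: service 238 + fixed 50 = 288
{Elton, Ashby, Quay, Galt}: C1→Quay 9·5=45, C2→Elton 2·19=38, C3→Elton 5·16=80, C4→Ashby 5·15=75. Service 238; fixed 92; total 330.
(All 15 nonempty subsets were checked; Elton and Quay is lowest.)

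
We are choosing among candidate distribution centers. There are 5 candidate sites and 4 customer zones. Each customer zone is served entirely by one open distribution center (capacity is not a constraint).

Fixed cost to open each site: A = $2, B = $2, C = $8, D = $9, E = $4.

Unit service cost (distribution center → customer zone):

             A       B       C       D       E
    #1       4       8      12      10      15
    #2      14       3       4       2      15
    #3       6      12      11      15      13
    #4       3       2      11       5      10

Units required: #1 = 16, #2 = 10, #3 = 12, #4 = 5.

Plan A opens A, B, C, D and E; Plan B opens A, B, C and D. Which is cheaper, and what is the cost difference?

Plan A: {A, B, C, D, E}: #1→A 4·16=64, #2→D 2·10=20, #3→A 6·12=72, #4→B 2·5=10. Service 166; fixed 25; total 191.
Plan B: {A, B, C, D}: #1→A 4·16=64, #2→D 2·10=20, #3→A 6·12=72, #4→B 2·5=10. Service 166; fixed 21; total 187.
Difference: |191 − 187| = 4.

Plan B is cheaper by 4.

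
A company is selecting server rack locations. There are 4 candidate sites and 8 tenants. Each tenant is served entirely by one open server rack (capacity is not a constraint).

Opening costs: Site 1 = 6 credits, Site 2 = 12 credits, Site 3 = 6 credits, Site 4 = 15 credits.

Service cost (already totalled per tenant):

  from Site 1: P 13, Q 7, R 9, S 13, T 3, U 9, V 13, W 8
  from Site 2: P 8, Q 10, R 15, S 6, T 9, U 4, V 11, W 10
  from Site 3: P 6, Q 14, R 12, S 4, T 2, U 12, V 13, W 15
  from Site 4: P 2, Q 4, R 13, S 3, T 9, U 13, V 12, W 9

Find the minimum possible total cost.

For any fixed open set, each tenant goes to its cheapest open site; total = fixed + service.
{Site 1, Site 3}: P→Site 3 6, Q→Site 1 7, R→Site 1 9, S→Site 3 4, T→Site 3 2, U→Site 1 9, V→Site 1 13, W→Site 1 8. Service 58; fixed 12; total 70.
{Site 1, Site 4}: service 50 + fixed 21 = 71
{Site 1, Site 2}: service 56 + fixed 18 = 74
{Site 1, Site 2, Site 3, Site 4}: service 43 + fixed 39 = 82
(All 15 nonempty subsets were checked; Site 1 and Site 3 is lowest.)

Minimum total cost: 70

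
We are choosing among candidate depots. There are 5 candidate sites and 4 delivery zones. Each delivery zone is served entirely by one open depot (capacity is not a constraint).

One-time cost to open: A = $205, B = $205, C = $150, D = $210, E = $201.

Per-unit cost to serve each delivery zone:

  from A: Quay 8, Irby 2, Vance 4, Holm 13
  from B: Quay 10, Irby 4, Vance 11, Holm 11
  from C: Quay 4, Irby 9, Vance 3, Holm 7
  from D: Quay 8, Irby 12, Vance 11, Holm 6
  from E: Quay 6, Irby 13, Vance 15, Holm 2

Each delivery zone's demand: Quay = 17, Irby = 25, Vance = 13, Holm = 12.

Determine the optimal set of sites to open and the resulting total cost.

For any fixed open set, each delivery zone goes to its cheapest open site; total = fixed + service.
{C}: Quay→C 4·17=68, Irby→C 9·25=225, Vance→C 3·13=39, Holm→C 7·12=84. Service 416; fixed 150; total 566.
{A, C}: service 241 + fixed 355 = 596
{A}: service 394 + fixed 205 = 599
{A, B, C, D, E}: Quay→C 4·17=68, Irby→A 2·25=50, Vance→C 3·13=39, Holm→E 2·12=24. Service 181; fixed 971; total 1152.
No other subset beats 566.

Open C only; minimum total cost 566.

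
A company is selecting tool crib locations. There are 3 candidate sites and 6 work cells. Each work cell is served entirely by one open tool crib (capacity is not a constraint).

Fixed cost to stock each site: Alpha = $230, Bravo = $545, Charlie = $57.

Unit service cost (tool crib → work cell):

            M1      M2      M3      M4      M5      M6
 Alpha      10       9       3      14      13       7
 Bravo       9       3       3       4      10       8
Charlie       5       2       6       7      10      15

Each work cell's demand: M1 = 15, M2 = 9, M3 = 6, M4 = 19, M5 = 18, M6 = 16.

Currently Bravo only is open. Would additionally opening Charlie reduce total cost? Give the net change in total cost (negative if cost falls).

Yes — net change −12 (cost falls by 12).

Current service cost with {Bravo}: 564.
Adding Charlie: each work cell re-picks its cheapest; new service cost 495, saving 69.
Extra fixed cost: 57. Net change = 57 − 69 = -12.
(Totals: 1109 → 1097.)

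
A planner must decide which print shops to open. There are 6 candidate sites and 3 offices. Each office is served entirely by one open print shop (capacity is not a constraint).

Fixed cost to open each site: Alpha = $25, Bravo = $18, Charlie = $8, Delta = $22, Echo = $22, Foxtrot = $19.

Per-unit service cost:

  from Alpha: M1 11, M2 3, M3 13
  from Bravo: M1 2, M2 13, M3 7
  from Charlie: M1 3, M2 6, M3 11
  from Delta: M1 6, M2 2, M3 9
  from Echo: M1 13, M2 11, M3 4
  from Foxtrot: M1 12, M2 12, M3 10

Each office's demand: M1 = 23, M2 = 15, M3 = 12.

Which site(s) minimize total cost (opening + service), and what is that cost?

For any fixed open set, each office goes to its cheapest open site; total = fixed + service.
{Bravo, Delta, Echo}: M1→Bravo 2·23=46, M2→Delta 2·15=30, M3→Echo 4·12=48. Service 124; fixed 62; total 186.
{Bravo, Charlie, Delta, Echo}: service 124 + fixed 70 = 194
{Charlie, Delta, Echo}: service 147 + fixed 52 = 199
{Alpha, Bravo, Charlie, Delta, Echo, Foxtrot}: M1→Bravo 2·23=46, M2→Delta 2·15=30, M3→Echo 4·12=48. Service 124; fixed 114; total 238.
No other subset beats 186.

Open Bravo, Delta and Echo; minimum total cost 186.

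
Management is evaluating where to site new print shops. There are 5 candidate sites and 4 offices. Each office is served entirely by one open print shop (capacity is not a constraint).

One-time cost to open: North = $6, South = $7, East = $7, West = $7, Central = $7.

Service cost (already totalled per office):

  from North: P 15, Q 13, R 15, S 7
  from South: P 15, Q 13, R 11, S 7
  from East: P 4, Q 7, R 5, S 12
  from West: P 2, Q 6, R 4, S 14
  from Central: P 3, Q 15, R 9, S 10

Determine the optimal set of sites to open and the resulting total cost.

For any fixed open set, each office goes to its cheapest open site; total = fixed + service.
{North, West}: P→West 2, Q→West 6, R→West 4, S→North 7. Service 19; fixed 13; total 32.
{South, West}: service 19 + fixed 14 = 33
{West}: service 26 + fixed 7 = 33
{North, South, East, West, Central}: service 19 + fixed 34 = 53
No other subset beats 32.

Open North and West; minimum total cost 32.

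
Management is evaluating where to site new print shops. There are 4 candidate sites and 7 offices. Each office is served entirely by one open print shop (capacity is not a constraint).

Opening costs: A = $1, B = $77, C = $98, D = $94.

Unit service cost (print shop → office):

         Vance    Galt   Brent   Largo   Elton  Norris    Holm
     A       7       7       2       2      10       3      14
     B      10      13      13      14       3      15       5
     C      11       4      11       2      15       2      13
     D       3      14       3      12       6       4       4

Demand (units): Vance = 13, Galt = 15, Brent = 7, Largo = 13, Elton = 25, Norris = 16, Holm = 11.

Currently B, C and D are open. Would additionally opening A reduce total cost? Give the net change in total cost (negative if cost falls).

Current service cost with {B, C, D}: 297.
Adding A: each office re-picks its cheapest; new service cost 290, saving 7.
Extra fixed cost: 1. Net change = 1 − 7 = -6.
(Totals: 566 → 560.)

Yes — net change −6 (cost falls by 6).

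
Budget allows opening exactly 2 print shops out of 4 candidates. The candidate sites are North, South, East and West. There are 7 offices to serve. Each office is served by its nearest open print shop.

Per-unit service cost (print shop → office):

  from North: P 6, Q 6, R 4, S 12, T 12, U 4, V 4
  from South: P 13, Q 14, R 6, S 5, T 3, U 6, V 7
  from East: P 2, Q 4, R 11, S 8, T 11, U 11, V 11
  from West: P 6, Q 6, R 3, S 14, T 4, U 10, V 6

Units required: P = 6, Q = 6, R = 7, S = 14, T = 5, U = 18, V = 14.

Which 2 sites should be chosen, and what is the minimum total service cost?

Choose North and South; total service cost 313.

With exactly 2 open, each office uses its cheapest among the chosen.
{North, South}: P→North 6·6=36, Q→North 6·6=36, R→North 4·7=28, S→South 5·14=70, T→South 3·5=15, U→North 4·18=72, V→North 4·14=56. Service cost 313.
{North, East}: service cost 359
{South, East}: service cost 369
Among all 6 size-2 choices, {North, South} is lowest.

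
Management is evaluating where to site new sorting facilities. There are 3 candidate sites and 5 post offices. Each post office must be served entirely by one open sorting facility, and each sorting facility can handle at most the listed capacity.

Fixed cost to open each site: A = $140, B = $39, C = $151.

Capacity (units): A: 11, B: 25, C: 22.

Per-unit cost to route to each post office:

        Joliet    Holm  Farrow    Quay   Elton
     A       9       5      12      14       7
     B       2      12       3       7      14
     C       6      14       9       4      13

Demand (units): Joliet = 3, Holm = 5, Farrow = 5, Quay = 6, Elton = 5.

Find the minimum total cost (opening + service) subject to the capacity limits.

Minimum total cost: 232

Open {B}: Joliet→B 2·3=6, Holm→B 12·5=60, Farrow→B 3·5=15, Quay→B 7·6=42, Elton→B 14·5=70.
Loads: B carries 24/25. Service 193; fixed 39; total 232.
Next best feasible plan costs 302.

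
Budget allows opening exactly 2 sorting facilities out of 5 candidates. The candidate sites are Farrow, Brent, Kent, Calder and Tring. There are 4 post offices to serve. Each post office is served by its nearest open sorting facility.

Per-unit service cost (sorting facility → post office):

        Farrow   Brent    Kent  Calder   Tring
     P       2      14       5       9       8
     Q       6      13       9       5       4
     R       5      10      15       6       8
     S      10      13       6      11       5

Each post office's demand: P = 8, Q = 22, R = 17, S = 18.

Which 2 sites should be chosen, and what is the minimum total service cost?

With exactly 2 open, each post office uses its cheapest among the chosen.
{Farrow, Tring}: P→Farrow 2·8=16, Q→Tring 4·22=88, R→Farrow 5·17=85, S→Tring 5·18=90. Service cost 279.
{Farrow, Kent}: service cost 341
{Calder, Tring}: service cost 344
Among all 10 size-2 choices, {Farrow, Tring} is lowest.

Choose Farrow and Tring; total service cost 279.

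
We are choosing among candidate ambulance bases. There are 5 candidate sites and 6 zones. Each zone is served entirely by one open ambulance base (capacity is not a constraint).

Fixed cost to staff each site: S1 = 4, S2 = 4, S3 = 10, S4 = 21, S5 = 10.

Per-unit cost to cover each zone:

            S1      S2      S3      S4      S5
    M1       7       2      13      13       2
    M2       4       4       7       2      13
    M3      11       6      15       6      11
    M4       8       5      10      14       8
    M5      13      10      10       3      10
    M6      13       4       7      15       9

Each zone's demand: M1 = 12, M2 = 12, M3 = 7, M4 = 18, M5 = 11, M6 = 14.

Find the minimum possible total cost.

Minimum total cost: 294

For any fixed open set, each zone goes to its cheapest open site; total = fixed + service.
{S2, S4}: M1→S2 2·12=24, M2→S4 2·12=24, M3→S2 6·7=42, M4→S2 5·18=90, M5→S4 3·11=33, M6→S2 4·14=56. Service 269; fixed 25; total 294.
{S1, S2, S4}: service 269 + fixed 29 = 298
{S2, S3, S4}: M1→S2 2·12=24, M2→S4 2·12=24, M3→S2 6·7=42, M4→S2 5·18=90, M5→S4 3·11=33, M6→S2 4·14=56. Service 269; fixed 35; total 304.
{S1, S2, S3, S4, S5}: service 269 + fixed 49 = 318
No other subset beats 294.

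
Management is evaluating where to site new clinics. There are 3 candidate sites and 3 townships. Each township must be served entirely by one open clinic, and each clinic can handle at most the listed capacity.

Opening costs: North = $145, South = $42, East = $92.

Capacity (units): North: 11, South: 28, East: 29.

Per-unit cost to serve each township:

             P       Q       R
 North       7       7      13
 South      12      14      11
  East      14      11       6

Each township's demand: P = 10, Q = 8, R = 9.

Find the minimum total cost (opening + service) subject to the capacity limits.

Minimum total cost: 373

Open {South}: P→South 12·10=120, Q→South 14·8=112, R→South 11·9=99.
Loads: South carries 27/28. Service 331; fixed 42; total 373.
Next best feasible plan costs 374.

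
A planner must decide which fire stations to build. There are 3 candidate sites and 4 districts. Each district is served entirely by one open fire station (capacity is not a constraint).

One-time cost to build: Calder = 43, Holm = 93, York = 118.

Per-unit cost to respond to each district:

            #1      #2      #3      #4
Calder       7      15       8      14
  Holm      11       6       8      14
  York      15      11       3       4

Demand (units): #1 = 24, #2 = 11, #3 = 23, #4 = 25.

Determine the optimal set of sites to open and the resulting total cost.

For any fixed open set, each district goes to its cheapest open site; total = fixed + service.
{Calder, York}: #1→Calder 7·24=168, #2→York 11·11=121, #3→York 3·23=69, #4→York 4·25=100. Service 458; fixed 161; total 619.
{Calder, Holm, York}: service 403 + fixed 254 = 657
{Holm, York}: #1→Holm 11·24=264, #2→Holm 6·11=66, #3→York 3·23=69, #4→York 4·25=100. Service 499; fixed 211; total 710.
{Calder}: service 867 + fixed 43 = 910
No other subset beats 619.

Open Calder and York; minimum total cost 619.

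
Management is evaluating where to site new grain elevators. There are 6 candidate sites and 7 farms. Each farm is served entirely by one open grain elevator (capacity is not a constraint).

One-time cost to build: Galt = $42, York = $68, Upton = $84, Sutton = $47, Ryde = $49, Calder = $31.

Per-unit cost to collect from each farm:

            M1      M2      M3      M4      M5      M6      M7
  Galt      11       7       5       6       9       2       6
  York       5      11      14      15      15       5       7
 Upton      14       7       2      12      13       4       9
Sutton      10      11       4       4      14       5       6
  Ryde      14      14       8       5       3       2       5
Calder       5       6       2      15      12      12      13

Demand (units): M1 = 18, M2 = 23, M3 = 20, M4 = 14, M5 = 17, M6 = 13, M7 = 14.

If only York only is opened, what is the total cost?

Each farm is assigned to its cheapest site among the open ones.
{York}: M1→York 5·18=90, M2→York 11·23=253, M3→York 14·20=280, M4→York 15·14=210, M5→York 15·17=255, M6→York 5·13=65, M7→York 7·14=98. Service 1251; fixed 68; total 1319.

Total cost: 1319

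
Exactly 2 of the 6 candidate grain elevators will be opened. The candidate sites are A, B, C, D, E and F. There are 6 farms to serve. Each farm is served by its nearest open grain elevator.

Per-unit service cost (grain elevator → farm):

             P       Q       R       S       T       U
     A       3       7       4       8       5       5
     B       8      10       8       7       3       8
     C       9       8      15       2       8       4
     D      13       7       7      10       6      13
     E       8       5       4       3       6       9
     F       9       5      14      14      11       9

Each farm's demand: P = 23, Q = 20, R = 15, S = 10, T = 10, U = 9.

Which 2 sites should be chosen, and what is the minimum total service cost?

Choose A and E; total service cost 354.

With exactly 2 open, each farm uses its cheapest among the chosen.
{A, E}: P→A 3·23=69, Q→E 5·20=100, R→A 4·15=60, S→E 3·10=30, T→A 5·10=50, U→A 5·9=45. Service cost 354.
{A, C}: service cost 375
{A, F}: service cost 404
Among all 15 size-2 choices, {A, E} is lowest.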